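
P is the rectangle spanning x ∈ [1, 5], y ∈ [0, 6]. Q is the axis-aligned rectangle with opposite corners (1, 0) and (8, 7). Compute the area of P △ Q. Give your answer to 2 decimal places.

25.00

|P∩Q|: x∈[1,5], y∈[0,6] → 4·6 = 24.
|P △ Q| = |P| + |Q| − 2·|P∩Q| = 24 + 49 − 48 = 25.00.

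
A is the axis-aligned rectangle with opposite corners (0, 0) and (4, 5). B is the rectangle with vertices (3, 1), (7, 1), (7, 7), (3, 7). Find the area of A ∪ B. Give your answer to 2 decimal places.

40.00

By inclusion–exclusion:
Individual areas: |A| = 20, |B| = 24.
|A∩B|: x∈[3,4], y∈[1,5] → 1·4 = 4.
|A ∪ B| = 44 − 4 = 40.00.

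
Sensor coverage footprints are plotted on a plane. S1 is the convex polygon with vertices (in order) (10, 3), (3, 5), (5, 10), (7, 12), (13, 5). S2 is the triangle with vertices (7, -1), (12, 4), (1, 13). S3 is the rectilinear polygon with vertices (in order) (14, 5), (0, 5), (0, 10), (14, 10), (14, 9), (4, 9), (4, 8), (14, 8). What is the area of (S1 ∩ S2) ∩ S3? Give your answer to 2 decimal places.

|S1 ∩ S2| = 26.1746.
|(S1 ∩ S2) ∩ S3| = 15.31.

15.31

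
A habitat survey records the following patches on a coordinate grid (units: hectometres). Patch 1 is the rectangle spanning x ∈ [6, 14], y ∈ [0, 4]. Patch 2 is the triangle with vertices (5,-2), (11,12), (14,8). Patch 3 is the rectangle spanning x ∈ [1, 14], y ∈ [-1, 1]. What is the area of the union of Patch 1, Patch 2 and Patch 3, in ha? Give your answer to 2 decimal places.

74.75

By inclusion–exclusion:
Individual areas: |Patch 1| = 32, |Patch 2| = 33, |Patch 3| = 26.
|Patch 1∩Patch 2| = 7.519.
|Patch 1∩Patch 3|: x∈[6,14], y∈[0,1] → 8·1 = 8.
|Patch 2∩Patch 3| = 1.8857.
|Patch 1∩Patch 2∩Patch 3| = 1.1548.
|Patch 1 ∪ Patch 2 ∪ Patch 3| = 91 − 17.4048 + 1.1548 = 74.75.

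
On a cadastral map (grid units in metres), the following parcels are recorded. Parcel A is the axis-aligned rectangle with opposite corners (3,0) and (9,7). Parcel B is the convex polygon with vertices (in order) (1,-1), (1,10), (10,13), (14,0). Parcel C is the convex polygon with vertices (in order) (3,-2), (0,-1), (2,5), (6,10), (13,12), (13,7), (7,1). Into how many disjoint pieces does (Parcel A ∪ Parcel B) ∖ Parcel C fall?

2

(Parcel A ∪ Parcel B) ∖ Parcel C splits into 2 disjoint pieces (area 28.202, area 27.6134).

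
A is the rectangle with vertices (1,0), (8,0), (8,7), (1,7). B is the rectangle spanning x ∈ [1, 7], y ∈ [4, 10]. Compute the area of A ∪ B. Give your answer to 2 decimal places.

67.00

By inclusion–exclusion:
Individual areas: |A| = 49, |B| = 36.
|A∩B|: x∈[1,7], y∈[4,7] → 6·3 = 18.
|A ∪ B| = 85 − 18 = 67.00.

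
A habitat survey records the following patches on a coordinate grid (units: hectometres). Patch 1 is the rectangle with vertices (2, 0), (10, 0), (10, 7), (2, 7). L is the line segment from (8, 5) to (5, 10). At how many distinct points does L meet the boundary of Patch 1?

The segment meets the boundary at (6.8,7).

1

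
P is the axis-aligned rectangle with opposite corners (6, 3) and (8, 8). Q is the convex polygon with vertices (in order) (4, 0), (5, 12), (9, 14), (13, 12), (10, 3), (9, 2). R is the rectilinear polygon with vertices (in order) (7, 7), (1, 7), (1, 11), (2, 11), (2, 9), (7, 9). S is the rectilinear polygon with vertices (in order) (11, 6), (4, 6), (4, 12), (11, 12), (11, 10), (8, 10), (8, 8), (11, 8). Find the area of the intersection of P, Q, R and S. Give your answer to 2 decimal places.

1.00

The intersection is the polygon with vertices (7,8), (7,7), (6,7), (6,8).
By the shoelace formula its area is 1.00.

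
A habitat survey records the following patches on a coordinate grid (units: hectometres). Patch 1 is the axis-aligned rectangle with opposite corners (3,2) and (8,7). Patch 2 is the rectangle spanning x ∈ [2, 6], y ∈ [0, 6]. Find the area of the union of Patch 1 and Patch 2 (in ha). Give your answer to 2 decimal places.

By inclusion–exclusion:
Individual areas: |Patch 1| = 25, |Patch 2| = 24.
|Patch 1∩Patch 2|: x∈[3,6], y∈[2,6] → 3·4 = 12.
|Patch 1 ∪ Patch 2| = 49 − 12 = 37.00.

37.00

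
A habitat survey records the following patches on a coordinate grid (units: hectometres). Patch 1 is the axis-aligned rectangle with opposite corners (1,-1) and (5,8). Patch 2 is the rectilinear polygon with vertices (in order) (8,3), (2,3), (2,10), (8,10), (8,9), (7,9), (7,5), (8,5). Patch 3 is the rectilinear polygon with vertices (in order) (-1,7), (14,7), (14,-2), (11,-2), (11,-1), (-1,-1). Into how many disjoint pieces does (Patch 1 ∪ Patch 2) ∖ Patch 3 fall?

(Patch 1 ∪ Patch 2) ∖ Patch 3 is a single connected region.

1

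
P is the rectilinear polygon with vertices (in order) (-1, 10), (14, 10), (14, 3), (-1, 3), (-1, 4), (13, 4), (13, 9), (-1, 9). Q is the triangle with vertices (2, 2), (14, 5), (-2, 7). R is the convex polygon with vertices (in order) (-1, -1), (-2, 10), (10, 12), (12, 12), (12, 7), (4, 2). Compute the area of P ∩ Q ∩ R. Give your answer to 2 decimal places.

The intersection is the polygon with vertices (0.4,4), (7.2,4), (5.6,3), (1.2,3).
By the shoelace formula its area is 5.60.

5.60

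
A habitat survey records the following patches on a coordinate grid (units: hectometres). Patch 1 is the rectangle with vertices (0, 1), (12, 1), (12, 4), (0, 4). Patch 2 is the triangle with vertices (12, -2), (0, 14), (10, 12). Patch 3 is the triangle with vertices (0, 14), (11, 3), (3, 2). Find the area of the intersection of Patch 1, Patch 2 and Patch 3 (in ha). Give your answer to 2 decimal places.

The intersection is the polygon with vertices (7.5,4), (10,4), (11,3), (8.486,2.686).
By the shoelace formula its area is 3.06.

3.06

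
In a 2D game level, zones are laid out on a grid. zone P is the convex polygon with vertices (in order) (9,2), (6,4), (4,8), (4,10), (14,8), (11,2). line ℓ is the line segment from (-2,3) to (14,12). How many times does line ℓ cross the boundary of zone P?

2

The segment meets the boundary at (8.754,9.049), (4.634,6.732).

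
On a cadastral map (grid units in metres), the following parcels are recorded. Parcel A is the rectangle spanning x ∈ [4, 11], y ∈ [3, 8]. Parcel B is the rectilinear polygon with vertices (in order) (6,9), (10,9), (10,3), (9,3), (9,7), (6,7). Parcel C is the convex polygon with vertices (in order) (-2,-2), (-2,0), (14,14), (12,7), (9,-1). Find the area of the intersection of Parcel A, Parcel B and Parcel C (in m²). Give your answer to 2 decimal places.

The intersection is the polygon with vertices (10,3), (9,3), (9,7), (6,7), (7.143,8), (10,8).
By the shoelace formula its area is 7.43.

7.43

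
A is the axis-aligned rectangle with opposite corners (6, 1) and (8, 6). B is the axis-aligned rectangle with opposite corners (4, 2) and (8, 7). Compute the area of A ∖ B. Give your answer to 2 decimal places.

2.00

|A∩B|: x∈[6,8], y∈[2,6] → 2·4 = 8.
|A| = 10.
|A ∖ B| = |A| − |A∩B| = 10 − 8 = 2.00.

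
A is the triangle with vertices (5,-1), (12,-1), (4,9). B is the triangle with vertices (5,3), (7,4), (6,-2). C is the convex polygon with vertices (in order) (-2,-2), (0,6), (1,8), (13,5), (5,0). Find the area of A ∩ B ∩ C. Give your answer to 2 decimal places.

4.25

The intersection is the polygon with vertices (5,3), (7,4), (6.488,0.93), (5.533,0.333).
By the shoelace formula its area is 4.25.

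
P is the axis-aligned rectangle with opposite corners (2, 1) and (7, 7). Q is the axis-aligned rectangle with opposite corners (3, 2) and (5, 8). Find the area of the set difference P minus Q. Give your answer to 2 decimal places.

|P∩Q|: x∈[3,5], y∈[2,7] → 2·5 = 10.
|P| = 30.
|P ∖ Q| = |P| − |P∩Q| = 30 − 10 = 20.00.

20.00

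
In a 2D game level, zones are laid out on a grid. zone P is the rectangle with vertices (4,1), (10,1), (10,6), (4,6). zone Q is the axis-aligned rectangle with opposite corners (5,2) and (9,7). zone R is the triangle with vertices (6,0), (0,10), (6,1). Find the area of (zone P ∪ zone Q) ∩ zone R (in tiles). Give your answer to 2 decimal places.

The region (zone P ∪ zone Q) ∩ zone R is the polygon with vertices (5.4,1), (4,3.333), (4,4), (6,1).
By the shoelace formula its area is 1.37.

1.37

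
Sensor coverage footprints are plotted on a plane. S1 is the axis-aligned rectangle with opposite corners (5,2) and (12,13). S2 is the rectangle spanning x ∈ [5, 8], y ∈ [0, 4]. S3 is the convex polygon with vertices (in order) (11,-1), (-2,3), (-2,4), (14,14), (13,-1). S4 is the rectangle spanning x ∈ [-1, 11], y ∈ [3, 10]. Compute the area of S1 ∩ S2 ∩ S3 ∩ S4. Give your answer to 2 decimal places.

3.00

The intersection is the polygon with vertices (8,3), (5,3), (5,4), (8,4).
By the shoelace formula its area is 3.00.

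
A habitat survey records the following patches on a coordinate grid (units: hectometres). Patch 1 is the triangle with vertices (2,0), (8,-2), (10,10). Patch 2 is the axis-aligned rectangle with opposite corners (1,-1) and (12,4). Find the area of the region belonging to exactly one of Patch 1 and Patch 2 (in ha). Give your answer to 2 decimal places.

42.97

|Patch 1| = 38, |Patch 2| = 55, |Patch 1∩Patch 2| = 25.0167.
|Patch 1 △ Patch 2| = |Patch 1| + |Patch 2| − 2·|Patch 1∩Patch 2| = 38 + 55 − 50.0333 = 42.97.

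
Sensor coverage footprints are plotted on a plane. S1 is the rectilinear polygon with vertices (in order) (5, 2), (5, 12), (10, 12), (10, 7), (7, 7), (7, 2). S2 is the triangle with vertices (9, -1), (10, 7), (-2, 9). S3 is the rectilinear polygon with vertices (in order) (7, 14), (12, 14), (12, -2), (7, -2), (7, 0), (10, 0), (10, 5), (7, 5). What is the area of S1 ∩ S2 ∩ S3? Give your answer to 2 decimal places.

0.75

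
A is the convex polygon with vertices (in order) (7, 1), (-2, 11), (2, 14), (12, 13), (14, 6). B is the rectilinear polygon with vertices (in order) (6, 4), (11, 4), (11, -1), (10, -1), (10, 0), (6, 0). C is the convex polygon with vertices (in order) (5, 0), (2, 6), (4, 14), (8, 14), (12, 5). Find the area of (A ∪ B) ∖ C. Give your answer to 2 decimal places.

59.90

|A ∪ B| = 137.7698.
|(A ∪ B) ∩ C| = 77.8654.
|(A ∪ B) ∖ C| = 137.7698 − 77.8654 = 59.90.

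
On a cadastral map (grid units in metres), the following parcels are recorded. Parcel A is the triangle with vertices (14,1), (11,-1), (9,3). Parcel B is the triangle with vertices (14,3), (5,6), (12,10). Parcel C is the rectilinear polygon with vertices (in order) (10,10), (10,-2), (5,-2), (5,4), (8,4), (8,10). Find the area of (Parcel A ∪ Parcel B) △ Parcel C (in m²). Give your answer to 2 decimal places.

|Parcel A ∪ Parcel B| = 36.5.
|(Parcel A ∪ Parcel B) ∩ Parcel C| = 8.0381.
|(Parcel A ∪ Parcel B) △ Parcel C| = 36.5 + 42 − 16.0762 = 62.42.

62.42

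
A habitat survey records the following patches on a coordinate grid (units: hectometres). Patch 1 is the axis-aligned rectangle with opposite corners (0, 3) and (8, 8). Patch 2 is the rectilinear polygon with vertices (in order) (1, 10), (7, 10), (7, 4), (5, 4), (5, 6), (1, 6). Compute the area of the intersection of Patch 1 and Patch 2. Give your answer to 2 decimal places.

16.00

The intersection is the polygon with vertices (7,8), (7,4), (5,4), (5,6), (1,6), (1,8).
By the shoelace formula its area is 16.00.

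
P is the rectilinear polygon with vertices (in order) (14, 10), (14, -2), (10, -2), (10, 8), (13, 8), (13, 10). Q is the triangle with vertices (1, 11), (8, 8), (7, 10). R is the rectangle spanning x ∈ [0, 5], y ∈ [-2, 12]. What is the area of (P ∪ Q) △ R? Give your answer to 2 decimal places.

|P ∪ Q| = 47.5.
|(P ∪ Q) ∩ R| = 2.0952.
|(P ∪ Q) △ R| = 47.5 + 70 − 4.1905 = 113.31.

113.31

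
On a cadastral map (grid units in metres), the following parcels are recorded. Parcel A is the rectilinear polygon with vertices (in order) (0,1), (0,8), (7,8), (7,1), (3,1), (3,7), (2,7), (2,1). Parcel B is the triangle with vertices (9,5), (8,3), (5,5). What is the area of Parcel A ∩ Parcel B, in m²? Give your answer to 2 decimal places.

1.33

The intersection is the polygon with vertices (7,3.667), (5,5), (7,5).
By the shoelace formula its area is 1.33.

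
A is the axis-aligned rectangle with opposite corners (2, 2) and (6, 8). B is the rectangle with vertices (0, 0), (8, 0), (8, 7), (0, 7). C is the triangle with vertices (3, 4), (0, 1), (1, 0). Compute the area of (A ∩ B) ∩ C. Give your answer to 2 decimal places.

0.50

The region (A ∩ B) ∩ C is the polygon with vertices (2,3), (3,4), (2,2).
By the shoelace formula its area is 0.50.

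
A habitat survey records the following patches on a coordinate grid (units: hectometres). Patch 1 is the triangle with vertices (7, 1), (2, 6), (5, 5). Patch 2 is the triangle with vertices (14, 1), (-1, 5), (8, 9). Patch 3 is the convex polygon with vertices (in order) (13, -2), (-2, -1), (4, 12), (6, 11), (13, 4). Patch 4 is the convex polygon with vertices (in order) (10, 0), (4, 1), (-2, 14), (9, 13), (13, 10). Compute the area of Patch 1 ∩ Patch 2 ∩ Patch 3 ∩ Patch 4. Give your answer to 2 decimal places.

3.63

The intersection is the polygon with vertices (5.923,3.154), (4.455,3.546), (2,6), (5,5).
By the shoelace formula its area is 3.63.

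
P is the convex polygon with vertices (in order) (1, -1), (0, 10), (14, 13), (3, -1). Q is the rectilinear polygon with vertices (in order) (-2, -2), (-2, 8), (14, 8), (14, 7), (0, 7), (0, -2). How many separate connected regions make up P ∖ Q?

2

P ∖ Q splits into 2 disjoint pieces (area 44.0519, area 38.9968).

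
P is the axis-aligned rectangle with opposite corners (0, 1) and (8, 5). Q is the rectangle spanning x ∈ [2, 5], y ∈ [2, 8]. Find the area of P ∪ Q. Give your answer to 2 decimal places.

41.00

By inclusion–exclusion:
Individual areas: |P| = 32, |Q| = 18.
|P∩Q|: x∈[2,5], y∈[2,5] → 3·3 = 9.
|P ∪ Q| = 50 − 9 = 41.00.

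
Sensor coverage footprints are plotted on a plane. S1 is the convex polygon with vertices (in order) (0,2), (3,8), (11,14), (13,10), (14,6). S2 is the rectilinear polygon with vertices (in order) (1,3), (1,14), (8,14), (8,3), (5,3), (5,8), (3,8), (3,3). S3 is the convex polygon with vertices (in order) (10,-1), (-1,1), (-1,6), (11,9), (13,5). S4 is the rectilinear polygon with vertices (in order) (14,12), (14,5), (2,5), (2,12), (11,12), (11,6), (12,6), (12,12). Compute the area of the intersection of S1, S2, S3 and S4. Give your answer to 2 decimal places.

10.34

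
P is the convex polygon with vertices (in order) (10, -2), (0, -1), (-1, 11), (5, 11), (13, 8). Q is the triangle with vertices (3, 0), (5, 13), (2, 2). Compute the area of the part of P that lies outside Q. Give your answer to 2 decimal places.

134.74

|P| = 143, |P∩Q| = 8.2622.
|P ∖ Q| = |P| − |P∩Q| = 143 − 8.2622 = 134.74.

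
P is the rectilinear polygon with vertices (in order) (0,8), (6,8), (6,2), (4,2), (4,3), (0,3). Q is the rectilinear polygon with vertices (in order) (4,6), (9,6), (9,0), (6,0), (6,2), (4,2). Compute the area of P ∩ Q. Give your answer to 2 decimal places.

The intersection is the polygon with vertices (6,2), (4,2), (4,3), (4,6), (6,6).
By the shoelace formula its area is 8.00.

8.00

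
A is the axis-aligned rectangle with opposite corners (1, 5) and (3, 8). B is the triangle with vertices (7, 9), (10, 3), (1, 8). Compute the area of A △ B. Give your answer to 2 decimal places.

|A| = 6, |B| = 19.5, |A∩B| = 1.1111.
|A △ B| = |A| + |B| − 2·|A∩B| = 6 + 19.5 − 2.2222 = 23.28.

23.28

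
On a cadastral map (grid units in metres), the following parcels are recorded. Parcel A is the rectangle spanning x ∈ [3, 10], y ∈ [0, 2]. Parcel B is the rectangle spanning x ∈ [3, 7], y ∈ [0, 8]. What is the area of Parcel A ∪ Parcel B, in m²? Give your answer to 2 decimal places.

38.00

By inclusion–exclusion:
Individual areas: |Parcel A| = 14, |Parcel B| = 32.
|Parcel A∩Parcel B|: x∈[3,7], y∈[0,2] → 4·2 = 8.
|Parcel A ∪ Parcel B| = 46 − 8 = 38.00.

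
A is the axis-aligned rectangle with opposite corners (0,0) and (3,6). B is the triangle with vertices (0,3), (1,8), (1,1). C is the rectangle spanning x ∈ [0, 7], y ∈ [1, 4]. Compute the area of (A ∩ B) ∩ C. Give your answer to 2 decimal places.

1.90

The region (A ∩ B) ∩ C is the polygon with vertices (1,1), (0,3), (0.2,4), (1,4).
By the shoelace formula its area is 1.90.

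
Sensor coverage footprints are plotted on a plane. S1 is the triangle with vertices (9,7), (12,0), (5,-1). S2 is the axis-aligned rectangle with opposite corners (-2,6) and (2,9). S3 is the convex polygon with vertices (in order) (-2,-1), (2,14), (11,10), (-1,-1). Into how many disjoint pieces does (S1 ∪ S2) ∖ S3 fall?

2

(S1 ∪ S2) ∖ S3 splits into 2 disjoint pieces (area 26, area 6.8).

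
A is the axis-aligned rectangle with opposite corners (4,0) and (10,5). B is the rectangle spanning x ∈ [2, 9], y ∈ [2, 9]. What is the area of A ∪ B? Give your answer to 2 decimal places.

By inclusion–exclusion:
Individual areas: |A| = 30, |B| = 49.
|A∩B|: x∈[4,9], y∈[2,5] → 5·3 = 15.
|A ∪ B| = 79 − 15 = 64.00.

64.00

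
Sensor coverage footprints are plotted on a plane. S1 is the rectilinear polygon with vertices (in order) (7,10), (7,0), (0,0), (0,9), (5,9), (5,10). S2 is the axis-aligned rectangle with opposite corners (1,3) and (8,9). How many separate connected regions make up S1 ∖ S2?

2

S1 ∖ S2 splits into 2 disjoint pieces (area 2, area 27).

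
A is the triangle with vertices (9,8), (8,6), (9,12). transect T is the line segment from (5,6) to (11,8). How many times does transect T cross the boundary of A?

The segment meets the boundary at (8.6,7.2), (8.176,7.059).

2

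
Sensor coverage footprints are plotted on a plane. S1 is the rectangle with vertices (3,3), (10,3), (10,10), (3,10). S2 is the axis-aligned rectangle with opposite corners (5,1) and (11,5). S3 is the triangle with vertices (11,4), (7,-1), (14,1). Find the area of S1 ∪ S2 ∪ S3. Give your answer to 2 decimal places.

72.90

By inclusion–exclusion:
Individual areas: |S1| = 49, |S2| = 24, |S3| = 13.5.
|S1∩S2|: x∈[5,10], y∈[3,5] → 5·2 = 10.
|S1∩S3| = 0.
|S2∩S3| = 3.6.
|S1∩S2∩S3| = 0.
|S1 ∪ S2 ∪ S3| = 86.5 − 13.6 + 0 = 72.90.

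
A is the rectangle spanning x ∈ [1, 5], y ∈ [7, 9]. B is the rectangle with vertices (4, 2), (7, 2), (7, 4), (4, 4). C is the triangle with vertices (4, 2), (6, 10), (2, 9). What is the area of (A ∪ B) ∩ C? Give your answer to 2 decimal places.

|A ∪ B| = 14.
|(A ∪ B) ∩ C| = 5.93.

5.93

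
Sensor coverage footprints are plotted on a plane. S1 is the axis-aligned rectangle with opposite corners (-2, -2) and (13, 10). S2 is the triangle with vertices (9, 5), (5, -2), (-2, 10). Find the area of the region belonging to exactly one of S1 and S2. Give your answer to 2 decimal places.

|S1| = 180, |S2| = 48.5, |S1∩S2| = 48.5.
|S1 △ S2| = |S1| + |S2| − 2·|S1∩S2| = 180 + 48.5 − 97 = 131.50.

131.50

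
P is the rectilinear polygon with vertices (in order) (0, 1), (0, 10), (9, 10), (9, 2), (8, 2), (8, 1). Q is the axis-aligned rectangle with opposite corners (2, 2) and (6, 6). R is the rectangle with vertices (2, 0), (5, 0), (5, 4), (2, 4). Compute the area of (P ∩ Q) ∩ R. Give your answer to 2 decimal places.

The region (P ∩ Q) ∩ R is the polygon with vertices (2,4), (5,4), (5,2), (2,2).
By the shoelace formula its area is 6.00.

6.00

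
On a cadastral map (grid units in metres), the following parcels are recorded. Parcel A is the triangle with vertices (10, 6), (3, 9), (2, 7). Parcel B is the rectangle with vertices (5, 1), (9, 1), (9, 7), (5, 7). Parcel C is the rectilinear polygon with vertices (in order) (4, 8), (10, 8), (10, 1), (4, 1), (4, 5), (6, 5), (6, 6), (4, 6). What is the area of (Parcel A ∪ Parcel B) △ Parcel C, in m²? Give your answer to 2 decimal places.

|Parcel A ∪ Parcel B| = 30.381.
|(Parcel A ∪ Parcel B) ∩ Parcel C| = 25.9643.
|(Parcel A ∪ Parcel B) △ Parcel C| = 30.381 + 40 − 51.9286 = 18.45.

18.45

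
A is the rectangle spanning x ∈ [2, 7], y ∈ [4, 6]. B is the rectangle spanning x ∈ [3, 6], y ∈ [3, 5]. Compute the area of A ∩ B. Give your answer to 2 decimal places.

3.00

|A∩B|: x∈[3,6], y∈[4,5] → 3·1 = 3.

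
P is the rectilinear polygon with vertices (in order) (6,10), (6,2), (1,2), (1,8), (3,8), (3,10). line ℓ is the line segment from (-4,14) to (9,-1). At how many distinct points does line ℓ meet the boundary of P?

2

The segment meets the boundary at (6,2.462), (1.2,8).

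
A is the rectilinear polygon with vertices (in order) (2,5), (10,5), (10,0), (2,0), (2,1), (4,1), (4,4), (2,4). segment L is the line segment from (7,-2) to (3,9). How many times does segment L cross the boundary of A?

2

The segment meets the boundary at (4.455,5), (6.273,0).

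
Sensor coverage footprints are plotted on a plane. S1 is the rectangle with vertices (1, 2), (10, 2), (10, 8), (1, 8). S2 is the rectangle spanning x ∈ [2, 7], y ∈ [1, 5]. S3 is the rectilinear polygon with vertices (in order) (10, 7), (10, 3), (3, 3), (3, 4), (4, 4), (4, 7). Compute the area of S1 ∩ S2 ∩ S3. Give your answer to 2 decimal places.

The intersection is the polygon with vertices (7,5), (7,3), (3,3), (3,4), (4,4), (4,5).
By the shoelace formula its area is 7.00.

7.00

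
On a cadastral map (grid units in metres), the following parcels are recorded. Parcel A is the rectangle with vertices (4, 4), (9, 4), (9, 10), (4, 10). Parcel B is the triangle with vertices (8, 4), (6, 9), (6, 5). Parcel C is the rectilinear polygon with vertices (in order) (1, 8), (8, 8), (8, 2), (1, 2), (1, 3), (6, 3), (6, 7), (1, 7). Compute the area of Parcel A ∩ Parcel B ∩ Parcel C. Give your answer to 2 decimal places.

3.80

The intersection is the polygon with vertices (6,7), (6,8), (6.4,8), (8,4), (6,5).
By the shoelace formula its area is 3.80.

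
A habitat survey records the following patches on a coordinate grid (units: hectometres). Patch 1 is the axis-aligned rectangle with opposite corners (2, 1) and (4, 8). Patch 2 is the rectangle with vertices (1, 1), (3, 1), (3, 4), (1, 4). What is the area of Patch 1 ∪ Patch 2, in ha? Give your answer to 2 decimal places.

By inclusion–exclusion:
Individual areas: |Patch 1| = 14, |Patch 2| = 6.
|Patch 1∩Patch 2|: x∈[2,3], y∈[1,4] → 1·3 = 3.
|Patch 1 ∪ Patch 2| = 20 − 3 = 17.00.

17.00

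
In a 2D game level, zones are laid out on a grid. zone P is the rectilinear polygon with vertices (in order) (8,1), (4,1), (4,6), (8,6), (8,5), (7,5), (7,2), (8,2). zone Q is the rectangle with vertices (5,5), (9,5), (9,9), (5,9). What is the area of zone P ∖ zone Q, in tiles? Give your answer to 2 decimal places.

14.00

|zone P| = 17, |zone P∩zone Q| = 3.
|zone P ∖ zone Q| = |zone P| − |zone P∩zone Q| = 17 − 3 = 14.00.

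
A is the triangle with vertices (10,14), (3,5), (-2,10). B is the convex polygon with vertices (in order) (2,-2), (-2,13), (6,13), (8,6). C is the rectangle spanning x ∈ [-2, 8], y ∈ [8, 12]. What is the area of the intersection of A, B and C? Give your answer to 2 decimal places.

24.83

The intersection is the polygon with vertices (-0.909,8.909), (-1.265,10.245), (4,12), (6.286,12), (6.866,9.97), (5.333,8), (0,8).
By the shoelace formula its area is 24.83.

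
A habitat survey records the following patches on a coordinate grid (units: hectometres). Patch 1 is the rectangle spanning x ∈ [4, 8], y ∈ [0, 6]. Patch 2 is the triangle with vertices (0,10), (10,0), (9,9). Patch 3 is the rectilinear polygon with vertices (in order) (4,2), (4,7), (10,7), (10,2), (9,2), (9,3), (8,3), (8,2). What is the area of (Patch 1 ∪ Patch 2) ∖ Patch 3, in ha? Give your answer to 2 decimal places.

|Patch 1 ∪ Patch 2| = 56.
|(Patch 1 ∪ Patch 2) ∩ Patch 3| = 26.5.
|(Patch 1 ∪ Patch 2) ∖ Patch 3| = 56 − 26.5 = 29.50.

29.50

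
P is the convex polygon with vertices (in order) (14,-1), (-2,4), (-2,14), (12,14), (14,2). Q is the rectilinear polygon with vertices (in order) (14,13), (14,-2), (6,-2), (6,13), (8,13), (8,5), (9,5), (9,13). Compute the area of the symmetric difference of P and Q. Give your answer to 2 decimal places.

132.17

|P| = 188, |Q| = 112, |P∩Q| = 83.9167.
|P △ Q| = |P| + |Q| − 2·|P∩Q| = 188 + 112 − 167.8333 = 132.17.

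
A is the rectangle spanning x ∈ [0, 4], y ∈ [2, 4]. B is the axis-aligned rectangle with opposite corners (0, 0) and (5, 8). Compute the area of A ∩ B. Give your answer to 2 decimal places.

|A∩B|: x∈[0,4], y∈[2,4] → 4·2 = 8.

8.00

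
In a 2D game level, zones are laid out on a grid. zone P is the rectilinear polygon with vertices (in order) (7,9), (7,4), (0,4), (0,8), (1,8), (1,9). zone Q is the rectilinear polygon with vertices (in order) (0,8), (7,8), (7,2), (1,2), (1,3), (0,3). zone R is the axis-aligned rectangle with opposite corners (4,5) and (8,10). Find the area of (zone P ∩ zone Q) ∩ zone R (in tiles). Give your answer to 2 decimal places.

The region (zone P ∩ zone Q) ∩ zone R is the polygon with vertices (7,8), (7,5), (4,5), (4,8).
By the shoelace formula its area is 9.00.

9.00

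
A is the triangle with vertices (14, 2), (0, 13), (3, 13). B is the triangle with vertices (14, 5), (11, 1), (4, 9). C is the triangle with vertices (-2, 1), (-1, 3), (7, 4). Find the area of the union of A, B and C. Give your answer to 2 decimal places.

46.03

By inclusion–exclusion:
Individual areas: |A| = 16.5, |B| = 26, |C| = 7.5.
|A∩B| = 3.9716.
|A∩C| = 0.
|B∩C| = 0.
|A∩B∩C| = 0.
|A ∪ B ∪ C| = 50 − 3.9716 + 0 = 46.03.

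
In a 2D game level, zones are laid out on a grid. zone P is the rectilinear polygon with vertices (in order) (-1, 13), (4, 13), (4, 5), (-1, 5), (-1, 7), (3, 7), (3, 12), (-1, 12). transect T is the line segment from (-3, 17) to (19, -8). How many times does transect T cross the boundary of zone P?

4

The segment meets the boundary at (4,9.045), (1.4,12), (0.52,13), (3,10.182).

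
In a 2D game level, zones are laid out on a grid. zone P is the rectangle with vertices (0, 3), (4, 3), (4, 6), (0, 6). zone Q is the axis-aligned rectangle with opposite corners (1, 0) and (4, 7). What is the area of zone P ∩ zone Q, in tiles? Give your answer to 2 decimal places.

|zone P∩zone Q|: x∈[1,4], y∈[3,6] → 3·3 = 9.

9.00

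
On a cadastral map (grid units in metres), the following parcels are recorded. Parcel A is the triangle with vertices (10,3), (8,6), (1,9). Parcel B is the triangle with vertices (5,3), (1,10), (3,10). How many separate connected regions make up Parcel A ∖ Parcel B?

Parcel A ∖ Parcel B splits into 2 disjoint pieces (area 6.6245, area 0.0832).

2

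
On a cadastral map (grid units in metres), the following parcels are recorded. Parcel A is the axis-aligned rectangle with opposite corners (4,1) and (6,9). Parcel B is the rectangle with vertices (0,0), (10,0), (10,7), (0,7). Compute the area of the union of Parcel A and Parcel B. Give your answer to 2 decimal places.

By inclusion–exclusion:
Individual areas: |Parcel A| = 16, |Parcel B| = 70.
|Parcel A∩Parcel B|: x∈[4,6], y∈[1,7] → 2·6 = 12.
|Parcel A ∪ Parcel B| = 86 − 12 = 74.00.

74.00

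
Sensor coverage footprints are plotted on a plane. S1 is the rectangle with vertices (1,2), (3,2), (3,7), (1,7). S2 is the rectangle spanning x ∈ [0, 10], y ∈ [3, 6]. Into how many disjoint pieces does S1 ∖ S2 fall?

S1 ∖ S2 splits into 2 disjoint pieces (area 2, area 2).

2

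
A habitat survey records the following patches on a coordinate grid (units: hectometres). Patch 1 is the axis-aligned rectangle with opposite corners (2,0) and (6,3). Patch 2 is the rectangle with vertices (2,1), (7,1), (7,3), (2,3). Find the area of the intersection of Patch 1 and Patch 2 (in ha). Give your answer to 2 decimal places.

|Patch 1∩Patch 2|: x∈[2,6], y∈[1,3] → 4·2 = 8.

8.00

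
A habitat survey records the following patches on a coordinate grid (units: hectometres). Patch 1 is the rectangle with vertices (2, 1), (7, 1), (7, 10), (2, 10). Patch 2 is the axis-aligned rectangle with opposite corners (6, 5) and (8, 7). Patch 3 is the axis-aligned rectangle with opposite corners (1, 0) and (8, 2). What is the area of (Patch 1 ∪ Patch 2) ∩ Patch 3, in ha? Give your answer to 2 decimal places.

The region (Patch 1 ∪ Patch 2) ∩ Patch 3 is the polygon with vertices (2,1), (2,2), (7,2), (7,1).
By the shoelace formula its area is 5.00.

5.00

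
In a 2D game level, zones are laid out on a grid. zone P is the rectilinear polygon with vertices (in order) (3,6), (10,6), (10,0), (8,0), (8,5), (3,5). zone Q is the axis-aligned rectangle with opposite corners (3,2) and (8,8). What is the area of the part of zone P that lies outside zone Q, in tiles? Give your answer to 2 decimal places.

12.00

|zone P| = 17, |zone P∩zone Q| = 5.
|zone P ∖ zone Q| = |zone P| − |zone P∩zone Q| = 17 − 5 = 12.00.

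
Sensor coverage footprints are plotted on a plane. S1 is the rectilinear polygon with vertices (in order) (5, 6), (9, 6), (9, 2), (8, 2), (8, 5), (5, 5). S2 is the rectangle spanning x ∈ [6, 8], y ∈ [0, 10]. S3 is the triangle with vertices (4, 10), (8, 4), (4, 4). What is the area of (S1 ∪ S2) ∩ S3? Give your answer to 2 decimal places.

The region (S1 ∪ S2) ∩ S3 is the polygon with vertices (6,7), (8,4), (6,4), (6,5), (5,5), (5,6), (6,6).
By the shoelace formula its area is 4.00.

4.00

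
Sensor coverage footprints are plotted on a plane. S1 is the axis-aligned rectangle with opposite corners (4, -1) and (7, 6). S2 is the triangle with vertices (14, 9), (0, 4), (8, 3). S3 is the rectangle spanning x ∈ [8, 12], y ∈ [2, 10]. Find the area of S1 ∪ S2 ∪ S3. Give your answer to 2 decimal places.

By inclusion–exclusion:
Individual areas: |S1| = 21, |S2| = 27, |S3| = 32.
|S1∩S2| = 7.6054.
|S1∩S3| = 0 (no overlap).
|S2∩S3| = 10.2857.
|S1∩S2∩S3| = 0.
|S1 ∪ S2 ∪ S3| = 80 − 17.8911 + 0 = 62.11.

62.11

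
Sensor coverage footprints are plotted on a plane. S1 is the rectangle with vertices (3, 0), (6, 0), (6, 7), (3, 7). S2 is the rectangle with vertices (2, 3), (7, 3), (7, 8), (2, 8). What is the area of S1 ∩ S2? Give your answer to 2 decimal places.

|S1∩S2|: x∈[3,6], y∈[3,7] → 3·4 = 12.

12.00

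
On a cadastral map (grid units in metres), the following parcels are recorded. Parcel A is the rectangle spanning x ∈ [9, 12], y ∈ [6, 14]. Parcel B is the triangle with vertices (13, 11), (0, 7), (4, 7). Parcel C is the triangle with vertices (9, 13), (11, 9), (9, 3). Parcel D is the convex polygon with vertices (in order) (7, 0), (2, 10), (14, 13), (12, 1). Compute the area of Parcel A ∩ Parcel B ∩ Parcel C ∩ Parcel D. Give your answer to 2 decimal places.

The intersection is the polygon with vertices (9,9.769), (10.4,10.2), (10.546,9.909), (9,9.222).
By the shoelace formula its area is 0.66.

0.66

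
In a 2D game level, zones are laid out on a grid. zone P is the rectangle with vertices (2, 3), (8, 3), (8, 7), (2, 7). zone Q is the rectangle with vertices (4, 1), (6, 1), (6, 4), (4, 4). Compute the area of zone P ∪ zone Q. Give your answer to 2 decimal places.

By inclusion–exclusion:
Individual areas: |zone P| = 24, |zone Q| = 6.
|zone P∩zone Q|: x∈[4,6], y∈[3,4] → 2·1 = 2.
|zone P ∪ zone Q| = 30 − 2 = 28.00.

28.00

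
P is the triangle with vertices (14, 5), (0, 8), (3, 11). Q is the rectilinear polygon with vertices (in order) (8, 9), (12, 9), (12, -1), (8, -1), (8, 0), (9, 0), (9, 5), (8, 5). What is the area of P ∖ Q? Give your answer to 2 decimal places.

|P| = 25.5, |P∩Q| = 5.2987.
|P ∖ Q| = |P| − |P∩Q| = 25.5 − 5.2987 = 20.20.

20.20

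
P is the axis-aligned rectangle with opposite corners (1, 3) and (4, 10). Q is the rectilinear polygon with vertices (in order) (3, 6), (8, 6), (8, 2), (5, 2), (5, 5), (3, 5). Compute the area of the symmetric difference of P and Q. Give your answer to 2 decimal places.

33.00

|P| = 21, |Q| = 14, |P∩Q| = 1.
|P △ Q| = |P| + |Q| − 2·|P∩Q| = 21 + 14 − 2 = 33.00.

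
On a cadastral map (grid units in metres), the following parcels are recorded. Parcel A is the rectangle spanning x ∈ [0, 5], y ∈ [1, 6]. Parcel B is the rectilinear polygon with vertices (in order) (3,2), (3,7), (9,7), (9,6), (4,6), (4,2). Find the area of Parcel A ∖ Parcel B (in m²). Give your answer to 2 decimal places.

21.00

|Parcel A| = 25, |Parcel A∩Parcel B| = 4.
|Parcel A ∖ Parcel B| = |Parcel A| − |Parcel A∩Parcel B| = 25 − 4 = 21.00.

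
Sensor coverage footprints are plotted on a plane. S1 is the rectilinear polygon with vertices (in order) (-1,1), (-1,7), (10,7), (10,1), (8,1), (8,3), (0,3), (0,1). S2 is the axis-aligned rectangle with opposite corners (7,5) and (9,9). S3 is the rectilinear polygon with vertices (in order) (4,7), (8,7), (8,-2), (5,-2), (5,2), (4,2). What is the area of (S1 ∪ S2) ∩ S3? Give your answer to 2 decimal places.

16.00

|S1 ∪ S2| = 54.
|(S1 ∪ S2) ∩ S3| = 16.00.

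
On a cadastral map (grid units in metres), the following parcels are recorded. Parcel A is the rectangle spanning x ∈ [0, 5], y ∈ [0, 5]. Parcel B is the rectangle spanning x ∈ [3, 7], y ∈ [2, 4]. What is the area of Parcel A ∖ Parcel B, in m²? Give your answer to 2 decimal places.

|Parcel A∩Parcel B|: x∈[3,5], y∈[2,4] → 2·2 = 4.
|Parcel A| = 25.
|Parcel A ∖ Parcel B| = |Parcel A| − |Parcel A∩Parcel B| = 25 − 4 = 21.00.

21.00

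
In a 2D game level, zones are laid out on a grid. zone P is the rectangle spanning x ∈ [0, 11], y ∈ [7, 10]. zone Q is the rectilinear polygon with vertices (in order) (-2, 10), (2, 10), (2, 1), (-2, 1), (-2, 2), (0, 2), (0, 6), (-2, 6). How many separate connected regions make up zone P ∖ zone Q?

1

zone P ∖ zone Q is a single connected region.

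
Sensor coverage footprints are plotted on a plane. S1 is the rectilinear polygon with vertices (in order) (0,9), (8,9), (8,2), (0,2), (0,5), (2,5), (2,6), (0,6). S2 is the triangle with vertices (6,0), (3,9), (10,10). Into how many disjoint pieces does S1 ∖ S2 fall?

S1 ∖ S2 splits into 2 disjoint pieces (area 27.1667, area 1.8).

2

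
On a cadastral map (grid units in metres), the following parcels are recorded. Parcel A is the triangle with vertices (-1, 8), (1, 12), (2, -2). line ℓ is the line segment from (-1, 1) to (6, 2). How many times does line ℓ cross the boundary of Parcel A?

2

The segment meets the boundary at (1.758,1.394), (1.014,1.288).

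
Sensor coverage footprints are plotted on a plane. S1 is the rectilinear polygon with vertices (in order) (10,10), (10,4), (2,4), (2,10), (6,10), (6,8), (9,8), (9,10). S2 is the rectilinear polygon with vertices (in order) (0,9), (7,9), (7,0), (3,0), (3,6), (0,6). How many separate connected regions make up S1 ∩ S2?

S1 ∩ S2 is a single connected region.

1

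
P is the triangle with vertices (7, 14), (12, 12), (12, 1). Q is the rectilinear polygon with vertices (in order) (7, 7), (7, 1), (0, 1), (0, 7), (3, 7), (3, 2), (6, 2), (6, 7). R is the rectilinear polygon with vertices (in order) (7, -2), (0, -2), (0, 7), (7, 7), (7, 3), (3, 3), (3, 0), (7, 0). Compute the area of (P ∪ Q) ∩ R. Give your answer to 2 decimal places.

22.00

|P ∪ Q| = 54.5.
|(P ∪ Q) ∩ R| = 22.00.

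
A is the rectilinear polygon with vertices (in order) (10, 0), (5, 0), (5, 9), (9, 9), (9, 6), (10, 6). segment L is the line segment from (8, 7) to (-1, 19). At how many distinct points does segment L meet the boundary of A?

The segment meets the boundary at (6.5,9).

1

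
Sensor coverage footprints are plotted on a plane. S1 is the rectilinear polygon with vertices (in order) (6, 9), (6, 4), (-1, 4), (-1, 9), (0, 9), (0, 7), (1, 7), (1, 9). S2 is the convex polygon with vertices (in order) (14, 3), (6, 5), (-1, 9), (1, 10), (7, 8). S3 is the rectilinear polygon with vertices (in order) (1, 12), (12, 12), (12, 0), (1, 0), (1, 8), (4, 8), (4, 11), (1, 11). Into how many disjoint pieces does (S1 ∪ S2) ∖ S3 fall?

(S1 ∪ S2) ∖ S3 splits into 2 disjoint pieces (area 0.9286, area 14.3571).

2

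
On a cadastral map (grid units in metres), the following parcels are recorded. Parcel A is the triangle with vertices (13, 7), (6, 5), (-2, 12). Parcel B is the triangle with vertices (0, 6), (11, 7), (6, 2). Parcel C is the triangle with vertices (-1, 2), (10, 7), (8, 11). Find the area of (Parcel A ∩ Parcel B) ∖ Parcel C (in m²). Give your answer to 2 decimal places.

2.52

|Parcel A ∩ Parcel B| = 6.3.
|(Parcel A ∩ Parcel B) ∩ Parcel C| = 3.7807.
|(Parcel A ∩ Parcel B) ∖ Parcel C| = 6.3 − 3.7807 = 2.52.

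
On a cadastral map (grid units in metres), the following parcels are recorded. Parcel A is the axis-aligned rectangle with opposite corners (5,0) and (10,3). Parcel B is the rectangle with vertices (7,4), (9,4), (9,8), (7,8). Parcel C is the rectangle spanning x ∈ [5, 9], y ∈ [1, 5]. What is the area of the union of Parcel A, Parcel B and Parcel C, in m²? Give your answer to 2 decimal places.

29.00

By inclusion–exclusion:
Individual areas: |Parcel A| = 15, |Parcel B| = 8, |Parcel C| = 16.
|Parcel A∩Parcel B| = 0 (no overlap).
|Parcel A∩Parcel C|: x∈[5,9], y∈[1,3] → 4·2 = 8.
|Parcel B∩Parcel C|: x∈[7,9], y∈[4,5] → 2·1 = 2.
|Parcel A∩Parcel B∩Parcel C| = 0.
|Parcel A ∪ Parcel B ∪ Parcel C| = 39 − 10 + 0 = 29.00.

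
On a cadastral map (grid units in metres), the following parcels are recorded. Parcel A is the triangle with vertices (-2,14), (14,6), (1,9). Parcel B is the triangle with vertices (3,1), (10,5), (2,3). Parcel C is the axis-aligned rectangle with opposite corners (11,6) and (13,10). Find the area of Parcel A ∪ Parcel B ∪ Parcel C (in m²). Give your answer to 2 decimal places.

By inclusion–exclusion:
Individual areas: |Parcel A| = 28, |Parcel B| = 9, |Parcel C| = 8.
|Parcel A∩Parcel B| = 0.
|Parcel A∩Parcel C| = 1.0769.
|Parcel B∩Parcel C| = 0.
|Parcel A∩Parcel B∩Parcel C| = 0.
|Parcel A ∪ Parcel B ∪ Parcel C| = 45 − 1.0769 + 0 = 43.92.

43.92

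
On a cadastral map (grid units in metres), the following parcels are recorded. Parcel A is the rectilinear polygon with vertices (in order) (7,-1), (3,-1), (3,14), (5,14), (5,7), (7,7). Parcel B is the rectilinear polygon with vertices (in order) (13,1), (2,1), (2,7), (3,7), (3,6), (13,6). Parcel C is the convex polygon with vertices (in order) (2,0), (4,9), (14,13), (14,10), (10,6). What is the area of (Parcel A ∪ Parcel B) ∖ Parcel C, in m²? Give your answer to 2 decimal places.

|Parcel A ∪ Parcel B| = 82.
|(Parcel A ∪ Parcel B) ∩ Parcel C| = 25.6861.
|(Parcel A ∪ Parcel B) ∖ Parcel C| = 82 − 25.6861 = 56.31.

56.31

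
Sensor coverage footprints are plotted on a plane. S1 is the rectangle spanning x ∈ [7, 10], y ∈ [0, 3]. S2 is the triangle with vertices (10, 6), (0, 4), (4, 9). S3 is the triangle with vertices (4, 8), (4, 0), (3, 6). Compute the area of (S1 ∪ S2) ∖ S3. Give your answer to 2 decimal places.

27.86

|S1 ∪ S2| = 30.
|(S1 ∪ S2) ∩ S3| = 2.1419.
|(S1 ∪ S2) ∖ S3| = 30 − 2.1419 = 27.86.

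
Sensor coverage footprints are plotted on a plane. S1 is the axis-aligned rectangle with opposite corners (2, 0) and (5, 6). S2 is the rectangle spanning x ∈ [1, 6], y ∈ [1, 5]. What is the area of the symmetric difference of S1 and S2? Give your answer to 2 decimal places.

14.00

|S1∩S2|: x∈[2,5], y∈[1,5] → 3·4 = 12.
|S1 △ S2| = |S1| + |S2| − 2·|S1∩S2| = 18 + 20 − 24 = 14.00.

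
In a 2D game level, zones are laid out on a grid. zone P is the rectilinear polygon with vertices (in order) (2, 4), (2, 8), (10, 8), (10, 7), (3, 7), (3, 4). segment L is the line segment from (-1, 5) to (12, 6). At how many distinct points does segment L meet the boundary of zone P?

The segment meets the boundary at (3,5.308), (2,5.231).

2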